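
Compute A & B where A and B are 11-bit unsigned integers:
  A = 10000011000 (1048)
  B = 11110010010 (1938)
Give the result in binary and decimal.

Apply & to each column (1 only where both bits are 1):
  10000011000
& 11110010010
-------------
  10000010000

Answer: 10000010000 (1040)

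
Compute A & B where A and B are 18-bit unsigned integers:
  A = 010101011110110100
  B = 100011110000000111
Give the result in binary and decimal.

Apply & to each column (1 only where both bits are 1):
  010101011110110100
& 100011110000000111
--------------------
  000001010000000100

Answer: 000001010000000100 (5124)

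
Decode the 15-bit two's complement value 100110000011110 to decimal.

MSB is 1, so the value is negative. Find the magnitude:
1. Invert bits:  011001111100001
2. Add 1:        011001111100010  = 13282
3. Apply sign:   -13282

Answer: -13282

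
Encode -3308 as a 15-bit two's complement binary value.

1. Binary of +3308:  000110011101100
2. Invert bits:     111001100010011
3. Add 1:           111001100010100

Answer: 111001100010100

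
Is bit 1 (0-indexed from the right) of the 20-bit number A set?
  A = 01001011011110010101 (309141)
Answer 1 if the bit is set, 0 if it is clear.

Bit 1 is the 2nd from the right.
  01001011011110010101
                    ^
That bit is 0.

Answer: 0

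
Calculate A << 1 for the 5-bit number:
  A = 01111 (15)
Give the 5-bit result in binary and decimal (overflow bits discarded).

Shift left by 1: drop the top 1 bit(s), append 1 zero(s) on the right.
  01111  ->  discard [0], keep [1111], append 0
= 11110

Answer: 11110 (30)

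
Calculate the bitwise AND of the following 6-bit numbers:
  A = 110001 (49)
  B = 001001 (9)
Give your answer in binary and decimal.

Apply & to each column (1 only where both bits are 1):
  110001
& 001001
--------
  000001

Answer: 000001 (1)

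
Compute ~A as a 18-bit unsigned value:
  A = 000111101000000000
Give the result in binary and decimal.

Flip each bit (0->1, 1->0):
  000111101000000000
  111000010111111111

Answer: 111000010111111111 (230911)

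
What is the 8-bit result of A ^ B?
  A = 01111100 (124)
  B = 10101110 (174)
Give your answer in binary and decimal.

Apply ^ to each column (1 where bits differ):
  01111100
^ 10101110
----------
  11010010

Answer: 11010010 (210)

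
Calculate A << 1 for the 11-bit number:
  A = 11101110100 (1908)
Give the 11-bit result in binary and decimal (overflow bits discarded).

Shift left by 1: drop the top 1 bit(s), append 1 zero(s) on the right.
  11101110100  ->  discard [1], keep [1101110100], append 0
= 11011101000

Answer: 11011101000 (1768)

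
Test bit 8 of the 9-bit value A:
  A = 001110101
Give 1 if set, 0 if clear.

Bit 8 is the 9th from the right.
  001110101
  ^
That bit is 0.

Answer: 0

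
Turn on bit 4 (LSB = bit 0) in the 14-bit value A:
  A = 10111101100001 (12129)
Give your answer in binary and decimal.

Mask = 1 << 4 = 00000000010000
Bit 4 of A is 0, so OR-ing with the mask flips it to 1.
  10111101100001
| 00000000010000
----------------
  10111101110001

Answer: 10111101110001 (12145)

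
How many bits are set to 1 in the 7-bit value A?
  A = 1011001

1011001
1-bits at positions (from bit 0 = LSB): 0, 3, 4, 6
Count = 4

Answer: 4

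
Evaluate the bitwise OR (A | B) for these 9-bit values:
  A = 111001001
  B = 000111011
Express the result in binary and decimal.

Apply | to each column (1 where either bit is 1):
  111001001
| 000111011
-----------
  111111011

Answer: 111111011 (507)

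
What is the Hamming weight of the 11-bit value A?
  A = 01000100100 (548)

01000100100
1-bits at positions (from bit 0 = LSB): 2, 5, 9
Count = 3

Answer: 3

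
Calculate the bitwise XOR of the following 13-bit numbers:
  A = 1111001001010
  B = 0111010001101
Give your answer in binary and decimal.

Apply ^ to each column (1 where bits differ):
  1111001001010
^ 0111010001101
---------------
  1000011000111

Answer: 1000011000111 (4295)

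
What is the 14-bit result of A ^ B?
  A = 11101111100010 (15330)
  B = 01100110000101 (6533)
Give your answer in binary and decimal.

Apply ^ to each column (1 where bits differ):
  11101111100010
^ 01100110000101
----------------
  10001001100111

Answer: 10001001100111 (8807)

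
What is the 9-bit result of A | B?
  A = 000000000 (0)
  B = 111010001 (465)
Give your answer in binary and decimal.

Apply | to each column (1 where either bit is 1):
  000000000
| 111010001
-----------
  111010001

Answer: 111010001 (465)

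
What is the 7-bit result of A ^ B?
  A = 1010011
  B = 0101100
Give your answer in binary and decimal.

Apply ^ to each column (1 where bits differ):
  1010011
^ 0101100
---------
  1111111

Answer: 1111111 (127)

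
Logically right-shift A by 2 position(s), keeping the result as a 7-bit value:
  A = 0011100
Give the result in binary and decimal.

Logical shift right by 2: drop the bottom 2 bit(s), prepend 2 zero(s) on the left.
  0011100  ->  keep [00111], discard [00], prepend 00
= 0000111

Answer: 0000111 (7)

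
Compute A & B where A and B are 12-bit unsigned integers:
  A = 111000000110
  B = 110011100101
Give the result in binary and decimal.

Apply & to each column (1 only where both bits are 1):
  111000000110
& 110011100101
--------------
  110000000100

Answer: 110000000100 (3076)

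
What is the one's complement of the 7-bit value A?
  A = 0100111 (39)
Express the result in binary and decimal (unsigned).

Flip each bit (0->1, 1->0):
  0100111
  1011000

Answer: 1011000 (88)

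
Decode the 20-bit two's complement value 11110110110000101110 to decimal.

MSB is 1, so the value is negative. Find the magnitude:
1. Invert bits:  00001001001111010001
2. Add 1:        00001001001111010010  = 37842
3. Apply sign:   -37842

Answer: -37842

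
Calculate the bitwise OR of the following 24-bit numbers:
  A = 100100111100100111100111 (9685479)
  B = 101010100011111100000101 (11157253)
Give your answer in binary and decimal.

Apply | to each column (1 where either bit is 1):
  100100111100100111100111
| 101010100011111100000101
--------------------------
  101110111111111111100111

Answer: 101110111111111111100111 (12320743)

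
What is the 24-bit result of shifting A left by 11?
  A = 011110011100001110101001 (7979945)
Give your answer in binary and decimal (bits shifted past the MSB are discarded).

Shift left by 11: drop the top 11 bit(s), append 11 zero(s) on the right.
  011110011100001110101001  ->  discard [01111001110], keep [0001110101001], append 00000000000
= 000111010100100000000000

Answer: 000111010100100000000000 (1918976)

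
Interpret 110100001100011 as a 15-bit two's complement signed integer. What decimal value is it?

MSB is 1, so the value is negative. Find the magnitude:
1. Invert bits:  001011110011100
2. Add 1:        001011110011101  = 6045
3. Apply sign:   -6045

Answer: -6045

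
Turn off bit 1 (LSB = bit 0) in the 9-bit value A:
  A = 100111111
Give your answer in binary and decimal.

Mask = ~(1 << 1) = 111111101
Bit 1 of A is 1, so AND-ing with the mask clears it to 0.
  100111111
& 111111101
-----------
  100111101

Answer: 100111101 (317)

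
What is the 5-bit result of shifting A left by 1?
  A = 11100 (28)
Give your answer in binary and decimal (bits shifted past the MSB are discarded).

Shift left by 1: drop the top 1 bit(s), append 1 zero(s) on the right.
  11100  ->  discard [1], keep [1100], append 0
= 11000

Answer: 11000 (24)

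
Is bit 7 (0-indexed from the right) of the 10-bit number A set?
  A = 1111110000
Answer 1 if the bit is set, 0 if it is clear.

Bit 7 is the 8th from the right.
  1111110000
    ^
That bit is 1.

Answer: 1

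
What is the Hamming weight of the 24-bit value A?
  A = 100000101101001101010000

100000101101001101010000
1-bits at positions (from bit 0 = LSB): 4, 6, 8, 9, 12, 14, 15, 17, 23
Count = 9

Answer: 9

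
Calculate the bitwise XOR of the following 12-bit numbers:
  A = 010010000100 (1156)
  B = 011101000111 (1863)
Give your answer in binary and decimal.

Apply ^ to each column (1 where bits differ):
  010010000100
^ 011101000111
--------------
  001111000011

Answer: 001111000011 (963)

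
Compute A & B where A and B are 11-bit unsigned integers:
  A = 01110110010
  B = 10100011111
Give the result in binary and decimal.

Apply & to each column (1 only where both bits are 1):
  01110110010
& 10100011111
-------------
  00100010010

Answer: 00100010010 (274)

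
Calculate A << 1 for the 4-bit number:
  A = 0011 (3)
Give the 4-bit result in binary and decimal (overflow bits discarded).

Shift left by 1: drop the top 1 bit(s), append 1 zero(s) on the right.
  0011  ->  discard [0], keep [011], append 0
= 0110

Answer: 0110 (6)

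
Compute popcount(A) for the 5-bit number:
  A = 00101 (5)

00101
1-bits at positions (from bit 0 = LSB): 0, 2
Count = 2

Answer: 2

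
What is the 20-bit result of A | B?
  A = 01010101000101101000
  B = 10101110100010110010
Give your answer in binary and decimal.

Apply | to each column (1 where either bit is 1):
  01010101000101101000
| 10101110100010110010
----------------------
  11111111100111111010

Answer: 11111111100111111010 (1047034)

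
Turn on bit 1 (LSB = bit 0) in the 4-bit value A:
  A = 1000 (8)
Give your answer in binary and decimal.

Mask = 1 << 1 = 0010
Bit 1 of A is 0, so OR-ing with the mask flips it to 1.
  1000
| 0010
------
  1010

Answer: 1010 (10)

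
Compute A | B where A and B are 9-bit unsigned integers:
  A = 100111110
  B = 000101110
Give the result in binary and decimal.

Apply | to each column (1 where either bit is 1):
  100111110
| 000101110
-----------
  100111110

Answer: 100111110 (318)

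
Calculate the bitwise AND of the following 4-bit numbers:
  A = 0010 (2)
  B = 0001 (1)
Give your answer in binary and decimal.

Apply & to each column (1 only where both bits are 1):
  0010
& 0001
------
  0000

Answer: 0000 (0)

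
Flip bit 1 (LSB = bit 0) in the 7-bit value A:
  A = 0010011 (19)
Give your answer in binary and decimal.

Mask = 1 << 1 = 0000010
Bit 1 of A is 1; XOR with the mask flips it to 0.
  0010011
^ 0000010
---------
  0010001

Answer: 0010001 (17)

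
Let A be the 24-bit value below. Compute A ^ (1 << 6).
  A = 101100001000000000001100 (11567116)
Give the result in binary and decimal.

Mask = 1 << 6 = 000000000000000001000000
Bit 6 of A is 0; XOR with the mask flips it to 1.
  101100001000000000001100
^ 000000000000000001000000
--------------------------
  101100001000000001001100

Answer: 101100001000000001001100 (11567180)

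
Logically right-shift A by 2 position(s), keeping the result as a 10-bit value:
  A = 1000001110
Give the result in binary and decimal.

Logical shift right by 2: drop the bottom 2 bit(s), prepend 2 zero(s) on the left.
  1000001110  ->  keep [10000011], discard [10], prepend 00
= 0010000011

Answer: 0010000011 (131)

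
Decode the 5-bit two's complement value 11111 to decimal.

MSB is 1, so the value is negative. Find the magnitude:
1. Invert bits:  00000
2. Add 1:        00001  = 1
3. Apply sign:   -1

Answer: -1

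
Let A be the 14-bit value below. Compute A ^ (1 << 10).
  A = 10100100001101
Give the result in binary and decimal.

Mask = 1 << 10 = 00010000000000
Bit 10 of A is 0; XOR with the mask flips it to 1.
  10100100001101
^ 00010000000000
----------------
  10110100001101

Answer: 10110100001101 (11533)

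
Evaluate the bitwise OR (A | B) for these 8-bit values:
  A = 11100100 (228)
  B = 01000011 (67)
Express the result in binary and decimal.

Apply | to each column (1 where either bit is 1):
  11100100
| 01000011
----------
  11100111

Answer: 11100111 (231)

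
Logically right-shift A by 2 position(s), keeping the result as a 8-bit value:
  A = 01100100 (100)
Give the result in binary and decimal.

Logical shift right by 2: drop the bottom 2 bit(s), prepend 2 zero(s) on the left.
  01100100  ->  keep [011001], discard [00], prepend 00
= 00011001

Answer: 00011001 (25)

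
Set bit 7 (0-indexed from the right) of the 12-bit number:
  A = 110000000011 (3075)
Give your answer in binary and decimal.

Mask = 1 << 7 = 000010000000
Bit 7 of A is 0, so OR-ing with the mask flips it to 1.
  110000000011
| 000010000000
--------------
  110010000011

Answer: 110010000011 (3203)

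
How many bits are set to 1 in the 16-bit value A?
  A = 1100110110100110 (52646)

1100110110100110
1-bits at positions (from bit 0 = LSB): 1, 2, 5, 7, 8, 10, 11, 14, 15
Count = 9

Answer: 9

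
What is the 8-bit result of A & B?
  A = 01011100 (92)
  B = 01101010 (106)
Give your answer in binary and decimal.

Apply & to each column (1 only where both bits are 1):
  01011100
& 01101010
----------
  01001000

Answer: 01001000 (72)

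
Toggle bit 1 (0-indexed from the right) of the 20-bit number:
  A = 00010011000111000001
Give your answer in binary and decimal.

Mask = 1 << 1 = 00000000000000000010
Bit 1 of A is 0; XOR with the mask flips it to 1.
  00010011000111000001
^ 00000000000000000010
----------------------
  00010011000111000011

Answer: 00010011000111000011 (78275)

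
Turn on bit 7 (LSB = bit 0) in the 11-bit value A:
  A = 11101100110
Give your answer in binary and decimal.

Mask = 1 << 7 = 00010000000
Bit 7 of A is 0, so OR-ing with the mask flips it to 1.
  11101100110
| 00010000000
-------------
  11111100110

Answer: 11111100110 (2022)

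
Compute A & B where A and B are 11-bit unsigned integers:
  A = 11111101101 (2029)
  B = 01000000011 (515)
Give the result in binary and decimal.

Apply & to each column (1 only where both bits are 1):
  11111101101
& 01000000011
-------------
  01000000001

Answer: 01000000001 (513)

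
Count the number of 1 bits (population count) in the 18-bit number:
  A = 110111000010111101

110111000010111101
1-bits at positions (from bit 0 = LSB): 0, 2, 3, 4, 5, 7, 12, 13, 14, 16, 17
Count = 11

Answer: 11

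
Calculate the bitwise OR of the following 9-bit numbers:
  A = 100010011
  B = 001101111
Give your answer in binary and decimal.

Apply | to each column (1 where either bit is 1):
  100010011
| 001101111
-----------
  101111111

Answer: 101111111 (383)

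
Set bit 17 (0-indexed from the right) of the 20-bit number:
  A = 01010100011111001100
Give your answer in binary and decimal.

Mask = 1 << 17 = 00100000000000000000
Bit 17 of A is 0, so OR-ing with the mask flips it to 1.
  01010100011111001100
| 00100000000000000000
----------------------
  01110100011111001100

Answer: 01110100011111001100 (477132)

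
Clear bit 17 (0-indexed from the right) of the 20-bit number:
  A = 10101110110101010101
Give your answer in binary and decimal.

Mask = ~(1 << 17) = 11011111111111111111
Bit 17 of A is 1, so AND-ing with the mask clears it to 0.
  10101110110101010101
& 11011111111111111111
----------------------
  10001110110101010101

Answer: 10001110110101010101 (585045)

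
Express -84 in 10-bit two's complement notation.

1. Binary of +84:  0001010100
2. Invert bits:     1110101011
3. Add 1:           1110101100

Answer: 1110101100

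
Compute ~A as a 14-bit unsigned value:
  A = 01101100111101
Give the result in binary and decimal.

Flip each bit (0->1, 1->0):
  01101100111101
  10010011000010

Answer: 10010011000010 (9410)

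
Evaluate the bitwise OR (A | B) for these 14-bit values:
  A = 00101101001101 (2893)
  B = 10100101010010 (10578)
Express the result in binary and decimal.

Apply | to each column (1 where either bit is 1):
  00101101001101
| 10100101010010
----------------
  10101101011111

Answer: 10101101011111 (11103)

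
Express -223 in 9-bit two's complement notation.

1. Binary of +223:  011011111
2. Invert bits:     100100000
3. Add 1:           100100001

Answer: 100100001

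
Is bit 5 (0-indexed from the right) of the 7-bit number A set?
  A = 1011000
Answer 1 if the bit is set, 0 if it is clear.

Bit 5 is the 6th from the right.
  1011000
   ^
That bit is 0.

Answer: 0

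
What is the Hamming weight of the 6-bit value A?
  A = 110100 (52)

110100
1-bits at positions (from bit 0 = LSB): 2, 4, 5
Count = 3

Answer: 3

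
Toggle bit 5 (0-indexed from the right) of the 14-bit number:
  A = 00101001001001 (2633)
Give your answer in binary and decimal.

Mask = 1 << 5 = 00000000100000
Bit 5 of A is 0; XOR with the mask flips it to 1.
  00101001001001
^ 00000000100000
----------------
  00101001101001

Answer: 00101001101001 (2665)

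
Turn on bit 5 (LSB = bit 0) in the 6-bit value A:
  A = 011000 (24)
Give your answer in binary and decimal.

Mask = 1 << 5 = 100000
Bit 5 of A is 0, so OR-ing with the mask flips it to 1.
  011000
| 100000
--------
  111000

Answer: 111000 (56)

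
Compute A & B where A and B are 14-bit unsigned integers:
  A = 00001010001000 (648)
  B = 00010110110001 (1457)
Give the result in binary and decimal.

Apply & to each column (1 only where both bits are 1):
  00001010001000
& 00010110110001
----------------
  00000010000000

Answer: 00000010000000 (128)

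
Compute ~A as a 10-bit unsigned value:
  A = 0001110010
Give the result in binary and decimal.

Flip each bit (0->1, 1->0):
  0001110010
  1110001101

Answer: 1110001101 (909)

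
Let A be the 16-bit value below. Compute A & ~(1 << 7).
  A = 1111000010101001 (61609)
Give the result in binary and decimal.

Mask = ~(1 << 7) = 1111111101111111
Bit 7 of A is 1, so AND-ing with the mask clears it to 0.
  1111000010101001
& 1111111101111111
------------------
  1111000000101001

Answer: 1111000000101001 (61481)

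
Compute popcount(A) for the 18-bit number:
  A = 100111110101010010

100111110101010010
1-bits at positions (from bit 0 = LSB): 1, 4, 6, 8, 10, 11, 12, 13, 14, 17
Count = 10

Answer: 10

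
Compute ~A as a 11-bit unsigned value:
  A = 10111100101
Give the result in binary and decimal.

Flip each bit (0->1, 1->0):
  10111100101
  01000011010

Answer: 01000011010 (538)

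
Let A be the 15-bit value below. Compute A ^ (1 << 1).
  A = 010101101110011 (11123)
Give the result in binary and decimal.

Mask = 1 << 1 = 000000000000010
Bit 1 of A is 1; XOR with the mask flips it to 0.
  010101101110011
^ 000000000000010
-----------------
  010101101110001

Answer: 010101101110001 (11121)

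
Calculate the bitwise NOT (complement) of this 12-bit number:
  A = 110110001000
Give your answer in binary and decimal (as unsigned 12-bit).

Flip each bit (0->1, 1->0):
  110110001000
  001001110111

Answer: 001001110111 (631)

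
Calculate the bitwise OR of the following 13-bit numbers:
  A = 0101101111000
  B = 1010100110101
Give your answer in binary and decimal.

Apply | to each column (1 where either bit is 1):
  0101101111000
| 1010100110101
---------------
  1111101111101

Answer: 1111101111101 (8061)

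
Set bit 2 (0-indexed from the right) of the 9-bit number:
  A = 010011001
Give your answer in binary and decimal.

Mask = 1 << 2 = 000000100
Bit 2 of A is 0, so OR-ing with the mask flips it to 1.
  010011001
| 000000100
-----------
  010011101

Answer: 010011101 (157)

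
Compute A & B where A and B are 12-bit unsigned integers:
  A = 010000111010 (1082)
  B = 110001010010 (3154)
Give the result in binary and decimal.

Apply & to each column (1 only where both bits are 1):
  010000111010
& 110001010010
--------------
  010000010010

Answer: 010000010010 (1042)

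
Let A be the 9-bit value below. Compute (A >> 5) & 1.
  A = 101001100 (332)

Bit 5 is the 6th from the right.
  101001100
     ^
That bit is 0.

Answer: 0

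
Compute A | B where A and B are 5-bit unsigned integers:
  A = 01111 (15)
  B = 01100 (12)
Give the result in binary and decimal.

Apply | to each column (1 where either bit is 1):
  01111
| 01100
-------
  01111

Answer: 01111 (15)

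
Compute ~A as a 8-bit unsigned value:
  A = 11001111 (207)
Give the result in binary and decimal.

Flip each bit (0->1, 1->0):
  11001111
  00110000

Answer: 00110000 (48)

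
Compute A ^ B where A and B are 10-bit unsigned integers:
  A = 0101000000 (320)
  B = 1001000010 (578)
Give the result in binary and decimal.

Apply ^ to each column (1 where bits differ):
  0101000000
^ 1001000010
------------
  1100000010

Answer: 1100000010 (770)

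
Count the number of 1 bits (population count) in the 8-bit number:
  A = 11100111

11100111
1-bits at positions (from bit 0 = LSB): 0, 1, 2, 5, 6, 7
Count = 6

Answer: 6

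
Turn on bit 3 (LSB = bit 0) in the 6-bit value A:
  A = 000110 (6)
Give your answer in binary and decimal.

Mask = 1 << 3 = 001000
Bit 3 of A is 0, so OR-ing with the mask flips it to 1.
  000110
| 001000
--------
  001110

Answer: 001110 (14)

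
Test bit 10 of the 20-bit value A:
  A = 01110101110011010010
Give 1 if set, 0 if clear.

Bit 10 is the 11th from the right.
  01110101110011010010
           ^
That bit is 1.

Answer: 1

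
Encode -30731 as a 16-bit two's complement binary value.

1. Binary of +30731:  0111100000001011
2. Invert bits:     1000011111110100
3. Add 1:           1000011111110101

Answer: 1000011111110101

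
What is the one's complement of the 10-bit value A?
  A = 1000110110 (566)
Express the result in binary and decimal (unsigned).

Flip each bit (0->1, 1->0):
  1000110110
  0111001001

Answer: 0111001001 (457)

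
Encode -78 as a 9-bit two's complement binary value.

1. Binary of +78:  001001110
2. Invert bits:     110110001
3. Add 1:           110110010

Answer: 110110010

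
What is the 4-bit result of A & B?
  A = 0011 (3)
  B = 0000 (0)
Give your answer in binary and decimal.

Apply & to each column (1 only where both bits are 1):
  0011
& 0000
------
  0000

Answer: 0000 (0)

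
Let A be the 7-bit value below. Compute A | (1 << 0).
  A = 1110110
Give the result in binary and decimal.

Mask = 1 << 0 = 0000001
Bit 0 of A is 0, so OR-ing with the mask flips it to 1.
  1110110
| 0000001
---------
  1110111

Answer: 1110111 (119)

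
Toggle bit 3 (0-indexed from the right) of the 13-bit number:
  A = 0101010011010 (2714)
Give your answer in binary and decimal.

Mask = 1 << 3 = 0000000001000
Bit 3 of A is 1; XOR with the mask flips it to 0.
  0101010011010
^ 0000000001000
---------------
  0101010010010

Answer: 0101010010010 (2706)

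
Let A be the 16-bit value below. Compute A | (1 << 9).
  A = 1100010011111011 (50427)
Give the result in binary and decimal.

Mask = 1 << 9 = 0000001000000000
Bit 9 of A is 0, so OR-ing with the mask flips it to 1.
  1100010011111011
| 0000001000000000
------------------
  1100011011111011

Answer: 1100011011111011 (50939)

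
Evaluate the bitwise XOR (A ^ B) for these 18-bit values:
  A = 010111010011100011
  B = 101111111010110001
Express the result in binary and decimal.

Apply ^ to each column (1 where bits differ):
  010111010011100011
^ 101111111010110001
--------------------
  111000101001010010

Answer: 111000101001010010 (232018)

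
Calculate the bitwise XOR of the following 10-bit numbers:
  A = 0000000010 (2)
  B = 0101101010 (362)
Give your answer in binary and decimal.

Apply ^ to each column (1 where bits differ):
  0000000010
^ 0101101010
------------
  0101101000

Answer: 0101101000 (360)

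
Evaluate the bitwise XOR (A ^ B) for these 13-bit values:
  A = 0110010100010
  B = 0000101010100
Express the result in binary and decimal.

Apply ^ to each column (1 where bits differ):
  0110010100010
^ 0000101010100
---------------
  0110111110110

Answer: 0110111110110 (3574)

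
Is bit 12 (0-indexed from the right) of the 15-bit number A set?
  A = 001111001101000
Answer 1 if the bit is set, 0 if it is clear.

Bit 12 is the 13th from the right.
  001111001101000
    ^
That bit is 1.

Answer: 1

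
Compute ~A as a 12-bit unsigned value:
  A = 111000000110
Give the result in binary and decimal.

Flip each bit (0->1, 1->0):
  111000000110
  000111111001

Answer: 000111111001 (505)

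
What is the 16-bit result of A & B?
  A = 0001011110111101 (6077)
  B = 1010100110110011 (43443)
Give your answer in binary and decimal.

Apply & to each column (1 only where both bits are 1):
  0001011110111101
& 1010100110110011
------------------
  0000000110110001

Answer: 0000000110110001 (433)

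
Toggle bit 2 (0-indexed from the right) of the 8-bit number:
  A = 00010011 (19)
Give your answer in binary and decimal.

Mask = 1 << 2 = 00000100
Bit 2 of A is 0; XOR with the mask flips it to 1.
  00010011
^ 00000100
----------
  00010111

Answer: 00010111 (23)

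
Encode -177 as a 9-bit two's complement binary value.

1. Binary of +177:  010110001
2. Invert bits:     101001110
3. Add 1:           101001111

Answer: 101001111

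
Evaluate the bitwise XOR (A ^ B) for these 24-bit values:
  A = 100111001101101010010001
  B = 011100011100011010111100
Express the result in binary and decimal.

Apply ^ to each column (1 where bits differ):
  100111001101101010010001
^ 011100011100011010111100
--------------------------
  111011010001110000101101

Answer: 111011010001110000101101 (15539245)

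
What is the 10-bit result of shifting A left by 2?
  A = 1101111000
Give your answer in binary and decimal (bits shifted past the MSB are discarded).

Shift left by 2: drop the top 2 bit(s), append 2 zero(s) on the right.
  1101111000  ->  discard [11], keep [01111000], append 00
= 0111100000

Answer: 0111100000 (480)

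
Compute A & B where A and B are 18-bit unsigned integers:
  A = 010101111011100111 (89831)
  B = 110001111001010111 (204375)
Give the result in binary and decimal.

Apply & to each column (1 only where both bits are 1):
  010101111011100111
& 110001111001010111
--------------------
  010001111001000111

Answer: 010001111001000111 (73287)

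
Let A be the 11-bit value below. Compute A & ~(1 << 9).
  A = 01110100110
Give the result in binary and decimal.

Mask = ~(1 << 9) = 10111111111
Bit 9 of A is 1, so AND-ing with the mask clears it to 0.
  01110100110
& 10111111111
-------------
  00110100110

Answer: 00110100110 (422)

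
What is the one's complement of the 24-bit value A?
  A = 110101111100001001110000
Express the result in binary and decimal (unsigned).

Flip each bit (0->1, 1->0):
  110101111100001001110000
  001010000011110110001111

Answer: 001010000011110110001111 (2637199)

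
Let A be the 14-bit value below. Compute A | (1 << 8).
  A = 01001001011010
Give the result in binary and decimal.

Mask = 1 << 8 = 00000100000000
Bit 8 of A is 0, so OR-ing with the mask flips it to 1.
  01001001011010
| 00000100000000
----------------
  01001101011010

Answer: 01001101011010 (4954)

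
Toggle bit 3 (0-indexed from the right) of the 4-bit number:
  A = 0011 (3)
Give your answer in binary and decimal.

Mask = 1 << 3 = 1000
Bit 3 of A is 0; XOR with the mask flips it to 1.
  0011
^ 1000
------
  1011

Answer: 1011 (11)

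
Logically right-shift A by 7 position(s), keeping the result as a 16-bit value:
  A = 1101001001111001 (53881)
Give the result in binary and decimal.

Logical shift right by 7: drop the bottom 7 bit(s), prepend 7 zero(s) on the left.
  1101001001111001  ->  keep [110100100], discard [1111001], prepend 0000000
= 0000000110100100

Answer: 0000000110100100 (420)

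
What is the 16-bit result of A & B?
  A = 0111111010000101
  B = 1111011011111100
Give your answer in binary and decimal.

Apply & to each column (1 only where both bits are 1):
  0111111010000101
& 1111011011111100
------------------
  0111011010000100

Answer: 0111011010000100 (30340)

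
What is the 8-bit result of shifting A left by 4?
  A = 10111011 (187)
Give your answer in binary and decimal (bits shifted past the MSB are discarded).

Shift left by 4: drop the top 4 bit(s), append 4 zero(s) on the right.
  10111011  ->  discard [1011], keep [1011], append 0000
= 10110000

Answer: 10110000 (176)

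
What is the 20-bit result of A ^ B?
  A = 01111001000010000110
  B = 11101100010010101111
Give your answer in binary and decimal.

Apply ^ to each column (1 where bits differ):
  01111001000010000110
^ 11101100010010101111
----------------------
  10010101010000101001

Answer: 10010101010000101001 (611369)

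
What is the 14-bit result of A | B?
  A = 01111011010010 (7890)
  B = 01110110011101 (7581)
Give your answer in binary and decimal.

Apply | to each column (1 where either bit is 1):
  01111011010010
| 01110110011101
----------------
  01111111011111

Answer: 01111111011111 (8159)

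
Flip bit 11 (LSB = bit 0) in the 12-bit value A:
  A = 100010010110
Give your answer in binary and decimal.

Mask = 1 << 11 = 100000000000
Bit 11 of A is 1; XOR with the mask flips it to 0.
  100010010110
^ 100000000000
--------------
  000010010110

Answer: 000010010110 (150)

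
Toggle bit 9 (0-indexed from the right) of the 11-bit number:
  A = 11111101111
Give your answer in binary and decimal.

Mask = 1 << 9 = 01000000000
Bit 9 of A is 1; XOR with the mask flips it to 0.
  11111101111
^ 01000000000
-------------
  10111101111

Answer: 10111101111 (1519)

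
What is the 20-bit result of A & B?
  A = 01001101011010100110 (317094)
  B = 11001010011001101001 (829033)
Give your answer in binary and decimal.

Apply & to each column (1 only where both bits are 1):
  01001101011010100110
& 11001010011001101001
----------------------
  01001000011000100000

Answer: 01001000011000100000 (296480)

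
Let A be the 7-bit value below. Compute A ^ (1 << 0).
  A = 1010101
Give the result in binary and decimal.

Mask = 1 << 0 = 0000001
Bit 0 of A is 1; XOR with the mask flips it to 0.
  1010101
^ 0000001
---------
  1010100

Answer: 1010100 (84)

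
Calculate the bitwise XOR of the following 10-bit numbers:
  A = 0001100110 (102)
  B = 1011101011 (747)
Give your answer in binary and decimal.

Apply ^ to each column (1 where bits differ):
  0001100110
^ 1011101011
------------
  1010001101

Answer: 1010001101 (653)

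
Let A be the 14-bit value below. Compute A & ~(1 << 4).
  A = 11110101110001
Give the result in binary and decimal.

Mask = ~(1 << 4) = 11111111101111
Bit 4 of A is 1, so AND-ing with the mask clears it to 0.
  11110101110001
& 11111111101111
----------------
  11110101100001

Answer: 11110101100001 (15713)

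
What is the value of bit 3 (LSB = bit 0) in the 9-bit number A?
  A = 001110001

Bit 3 is the 4th from the right.
  001110001
       ^
That bit is 0.

Answer: 0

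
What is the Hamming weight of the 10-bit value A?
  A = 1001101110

1001101110
1-bits at positions (from bit 0 = LSB): 1, 2, 3, 5, 6, 9
Count = 6

Answer: 6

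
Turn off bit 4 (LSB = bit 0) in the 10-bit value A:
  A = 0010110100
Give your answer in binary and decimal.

Mask = ~(1 << 4) = 1111101111
Bit 4 of A is 1, so AND-ing with the mask clears it to 0.
  0010110100
& 1111101111
------------
  0010100100

Answer: 0010100100 (164)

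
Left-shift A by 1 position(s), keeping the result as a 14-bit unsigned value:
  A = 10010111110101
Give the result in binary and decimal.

Shift left by 1: drop the top 1 bit(s), append 1 zero(s) on the right.
  10010111110101  ->  discard [1], keep [0010111110101], append 0
= 00101111101010

Answer: 00101111101010 (3050)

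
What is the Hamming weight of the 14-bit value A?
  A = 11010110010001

11010110010001
1-bits at positions (from bit 0 = LSB): 0, 4, 7, 8, 10, 12, 13
Count = 7

Answer: 7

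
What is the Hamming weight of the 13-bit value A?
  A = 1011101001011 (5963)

1011101001011
1-bits at positions (from bit 0 = LSB): 0, 1, 3, 6, 8, 9, 10, 12
Count = 8

Answer: 8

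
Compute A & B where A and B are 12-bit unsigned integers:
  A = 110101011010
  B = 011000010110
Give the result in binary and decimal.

Apply & to each column (1 only where both bits are 1):
  110101011010
& 011000010110
--------------
  010000010010

Answer: 010000010010 (1042)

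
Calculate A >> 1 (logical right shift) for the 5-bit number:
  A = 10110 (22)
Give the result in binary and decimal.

Logical shift right by 1: drop the bottom 1 bit(s), prepend 1 zero(s) on the left.
  10110  ->  keep [1011], discard [0], prepend 0
= 01011

Answer: 01011 (11)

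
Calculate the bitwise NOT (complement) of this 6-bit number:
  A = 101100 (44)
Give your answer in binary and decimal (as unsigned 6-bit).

Flip each bit (0->1, 1->0):
  101100
  010011

Answer: 010011 (19)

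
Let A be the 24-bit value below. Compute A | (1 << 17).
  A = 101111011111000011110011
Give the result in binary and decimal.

Mask = 1 << 17 = 000000100000000000000000
Bit 17 of A is 0, so OR-ing with the mask flips it to 1.
  101111011111000011110011
| 000000100000000000000000
--------------------------
  101111111111000011110011

Answer: 101111111111000011110011 (12579059)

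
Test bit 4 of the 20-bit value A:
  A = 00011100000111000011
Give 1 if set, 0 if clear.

Bit 4 is the 5th from the right.
  00011100000111000011
                 ^
That bit is 0.

Answer: 0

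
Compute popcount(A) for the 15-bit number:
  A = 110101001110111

110101001110111
1-bits at positions (from bit 0 = LSB): 0, 1, 2, 4, 5, 6, 9, 11, 13, 14
Count = 10

Answer: 10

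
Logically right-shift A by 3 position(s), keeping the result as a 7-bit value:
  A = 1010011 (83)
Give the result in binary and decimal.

Logical shift right by 3: drop the bottom 3 bit(s), prepend 3 zero(s) on the left.
  1010011  ->  keep [1010], discard [011], prepend 000
= 0001010

Answer: 0001010 (10)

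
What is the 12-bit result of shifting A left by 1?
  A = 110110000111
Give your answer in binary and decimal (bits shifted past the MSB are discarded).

Shift left by 1: drop the top 1 bit(s), append 1 zero(s) on the right.
  110110000111  ->  discard [1], keep [10110000111], append 0
= 101100001110

Answer: 101100001110 (2830)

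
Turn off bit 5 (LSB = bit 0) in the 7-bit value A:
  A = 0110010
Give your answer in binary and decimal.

Mask = ~(1 << 5) = 1011111
Bit 5 of A is 1, so AND-ing with the mask clears it to 0.
  0110010
& 1011111
---------
  0010010

Answer: 0010010 (18)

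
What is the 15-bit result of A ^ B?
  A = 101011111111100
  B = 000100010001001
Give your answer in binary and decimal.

Apply ^ to each column (1 where bits differ):
  101011111111100
^ 000100010001001
-----------------
  101111101110101

Answer: 101111101110101 (24437)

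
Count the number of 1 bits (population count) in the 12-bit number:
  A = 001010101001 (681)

001010101001
1-bits at positions (from bit 0 = LSB): 0, 3, 5, 7, 9
Count = 5

Answer: 5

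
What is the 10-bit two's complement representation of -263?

1. Binary of +263:  0100000111
2. Invert bits:     1011111000
3. Add 1:           1011111001

Answer: 1011111001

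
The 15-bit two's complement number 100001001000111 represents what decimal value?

MSB is 1, so the value is negative. Find the magnitude:
1. Invert bits:  011110110111000
2. Add 1:        011110110111001  = 15801
3. Apply sign:   -15801

Answer: -15801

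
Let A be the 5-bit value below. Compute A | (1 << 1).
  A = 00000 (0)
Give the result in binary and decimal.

Mask = 1 << 1 = 00010
Bit 1 of A is 0, so OR-ing with the mask flips it to 1.
  00000
| 00010
-------
  00010

Answer: 00010 (2)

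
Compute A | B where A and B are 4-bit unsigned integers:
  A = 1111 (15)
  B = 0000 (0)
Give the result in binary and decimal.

Apply | to each column (1 where either bit is 1):
  1111
| 0000
------
  1111

Answer: 1111 (15)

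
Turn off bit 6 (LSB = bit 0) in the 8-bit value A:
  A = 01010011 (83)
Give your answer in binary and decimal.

Mask = ~(1 << 6) = 10111111
Bit 6 of A is 1, so AND-ing with the mask clears it to 0.
  01010011
& 10111111
----------
  00010011

Answer: 00010011 (19)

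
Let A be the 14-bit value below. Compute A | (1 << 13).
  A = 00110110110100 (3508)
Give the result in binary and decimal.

Mask = 1 << 13 = 10000000000000
Bit 13 of A is 0, so OR-ing with the mask flips it to 1.
  00110110110100
| 10000000000000
----------------
  10110110110100

Answer: 10110110110100 (11700)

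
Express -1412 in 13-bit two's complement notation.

1. Binary of +1412:  0010110000100
2. Invert bits:     1101001111011
3. Add 1:           1101001111100

Answer: 1101001111100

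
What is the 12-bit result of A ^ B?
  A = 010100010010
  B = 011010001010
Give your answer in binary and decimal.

Apply ^ to each column (1 where bits differ):
  010100010010
^ 011010001010
--------------
  001110011000

Answer: 001110011000 (920)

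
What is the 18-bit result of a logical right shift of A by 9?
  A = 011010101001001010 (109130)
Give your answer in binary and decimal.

Logical shift right by 9: drop the bottom 9 bit(s), prepend 9 zero(s) on the left.
  011010101001001010  ->  keep [011010101], discard [001001010], prepend 000000000
= 000000000011010101

Answer: 000000000011010101 (213)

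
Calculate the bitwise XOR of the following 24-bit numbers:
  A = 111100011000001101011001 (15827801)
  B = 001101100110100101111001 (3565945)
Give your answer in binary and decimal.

Apply ^ to each column (1 where bits differ):
  111100011000001101011001
^ 001101100110100101111001
--------------------------
  110001111110101000100000

Answer: 110001111110101000100000 (13101600)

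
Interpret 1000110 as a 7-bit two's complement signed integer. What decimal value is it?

MSB is 1, so the value is negative. Find the magnitude:
1. Invert bits:  0111001
2. Add 1:        0111010  = 58
3. Apply sign:   -58

Answer: -58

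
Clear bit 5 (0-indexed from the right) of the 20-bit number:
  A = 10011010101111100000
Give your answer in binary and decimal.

Mask = ~(1 << 5) = 11111111111111011111
Bit 5 of A is 1, so AND-ing with the mask clears it to 0.
  10011010101111100000
& 11111111111111011111
----------------------
  10011010101111000000

Answer: 10011010101111000000 (633792)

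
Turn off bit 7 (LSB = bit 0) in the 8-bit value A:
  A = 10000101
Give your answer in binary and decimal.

Mask = ~(1 << 7) = 01111111
Bit 7 of A is 1, so AND-ing with the mask clears it to 0.
  10000101
& 01111111
----------
  00000101

Answer: 00000101 (5)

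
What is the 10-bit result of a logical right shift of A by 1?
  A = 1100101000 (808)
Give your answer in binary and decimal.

Logical shift right by 1: drop the bottom 1 bit(s), prepend 1 zero(s) on the left.
  1100101000  ->  keep [110010100], discard [0], prepend 0
= 0110010100

Answer: 0110010100 (404)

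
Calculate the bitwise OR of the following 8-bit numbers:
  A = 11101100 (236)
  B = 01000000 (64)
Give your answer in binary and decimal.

Apply | to each column (1 where either bit is 1):
  11101100
| 01000000
----------
  11101100

Answer: 11101100 (236)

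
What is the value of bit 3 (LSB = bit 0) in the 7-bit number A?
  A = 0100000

Bit 3 is the 4th from the right.
  0100000
     ^
That bit is 0.

Answer: 0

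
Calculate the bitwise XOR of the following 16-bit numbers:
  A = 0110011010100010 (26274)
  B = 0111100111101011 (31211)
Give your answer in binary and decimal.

Apply ^ to each column (1 where bits differ):
  0110011010100010
^ 0111100111101011
------------------
  0001111101001001

Answer: 0001111101001001 (8009)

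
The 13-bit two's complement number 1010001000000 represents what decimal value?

MSB is 1, so the value is negative. Find the magnitude:
1. Invert bits:  0101110111111
2. Add 1:        0101111000000  = 3008
3. Apply sign:   -3008

Answer: -3008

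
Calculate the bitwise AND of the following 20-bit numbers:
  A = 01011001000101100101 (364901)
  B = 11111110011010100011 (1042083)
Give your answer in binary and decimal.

Apply & to each column (1 only where both bits are 1):
  01011001000101100101
& 11111110011010100011
----------------------
  01011000000000100001

Answer: 01011000000000100001 (360481)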